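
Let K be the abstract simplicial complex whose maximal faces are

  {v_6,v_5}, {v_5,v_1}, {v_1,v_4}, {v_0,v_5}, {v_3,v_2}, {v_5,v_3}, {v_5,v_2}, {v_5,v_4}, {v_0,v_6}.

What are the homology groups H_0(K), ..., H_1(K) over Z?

H_0 ≅ Z,  H_1 ≅ Z^3.

We work with the vertex ordering v_0 < v_1 < v_2 < v_3 < v_4 < v_5 < v_6. The simplices of K, each written with vertices in increasing order, are:

  0-simplices (7): [v_0], [v_1], [v_2], [v_3], [v_4], [v_5], [v_6]
  1-simplices (9): [v_0,v_5], [v_0,v_6], [v_1,v_4], [v_1,v_5], [v_2,v_3], [v_2,v_5], [v_3,v_5], [v_4,v_5], [v_5,v_6]

so the chain groups are C_0 ≅ Z^7, C_1 ≅ Z^9.

Boundary ∂_1: C_1 → C_0 is given by ∂[p,q] = [q] − [p]. For instance
  ∂[v_2,v_3] = [v_3] − [v_2].
The 7×9 boundary matrix has rank 6 and Smith normal form diag(1,1,1,1,1,1).

Reading off H_k = ker ∂_k / im ∂_{k+1}:

  H_0: rank C_0 − rank ∂_1 = 7 − 6 = 1, and the invariant factors of ∂_1 are all 1, so H_0 ≅ Z.
  H_1: rank ker ∂_1 − rank ∂_2 = (9 − 6) − 0 = 3, and there is no ∂_2, so H_1 ≅ Z^3.

As a check, the Euler characteristic is 7 − 9 = -2, which agrees with 1 − 3 = -2.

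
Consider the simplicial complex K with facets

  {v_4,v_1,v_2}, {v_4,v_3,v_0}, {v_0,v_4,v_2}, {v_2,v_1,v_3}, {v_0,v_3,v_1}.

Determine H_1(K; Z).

K has 5 vertices, 10 edges, 5 triangles.
rank ∂_1 = 4, rank ∂_2 = 5 ⇒ b_1 = 10 − 4 − 5 = 1; all invariant factors of ∂_2 are 1 so no torsion. So H_1 = Z.

H_1 = Z.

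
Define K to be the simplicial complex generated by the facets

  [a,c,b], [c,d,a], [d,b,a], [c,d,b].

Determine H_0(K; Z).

Order the vertices as a < b < c < d. Listing each simplex with vertices in this order, K has dimension 2 with simplices:

  0-simplices (4): a, b, c, d
  1-simplices (6): ab, ac, ad, bc, bd, cd
  2-simplices (4): abc, abd, acd, bcd

so the chain groups are C_0 ≅ Z^4, C_1 ≅ Z^6, C_2 ≅ Z^4.

∂_1: C_1 → C_0 sends each edge [p,q] (with p < q) to q − p.
The resulting 4×6 matrix has rank 3, and its Smith normal form has invariant factors (1,1,1).

∂_2: C_2 → C_1 sends each 2-simplex [p,q,r] to [q,r] − [p,r] + [p,q]. For instance
  ∂abc = bc − ac + ab,
  ∂acd = cd − ad + ac.
The resulting 6×4 matrix has rank 3, and its Smith normal form has invariant factors (1,1,1).

From H_k ≅ ker(∂_k) / im(∂_{k+1}) we obtain:

  H_0: rank C_0 − rank ∂_1 = 4 − 3 = 1, and the invariant factors of ∂_1 are all 1, so H_0 ≅ Z.

H_0 ≅ Z.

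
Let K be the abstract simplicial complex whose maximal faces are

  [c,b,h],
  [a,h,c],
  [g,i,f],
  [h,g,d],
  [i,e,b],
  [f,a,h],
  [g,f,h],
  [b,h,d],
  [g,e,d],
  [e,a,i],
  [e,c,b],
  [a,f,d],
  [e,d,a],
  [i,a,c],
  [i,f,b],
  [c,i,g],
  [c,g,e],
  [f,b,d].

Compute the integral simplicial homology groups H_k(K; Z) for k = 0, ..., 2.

H_0 = Z,  H_1 = Z ⊕ Z/2,  H_2 = 0.

Fix the vertex order a < b < c < d < e < f < g < h < i and write every simplex with vertices in increasing order. Then dim K = 2 and the simplices of K are:

  0-simplices (9): a, b, c, d, e, f, g, h, i
  1-simplices (27): ac, ad, ae, af, ah, ai, bc, bd, be, bf, bh, bi, ce, cg, ch, ci, de, df, dg, dh, eg, ei, fg, fh, fi, gh, gi
  2-simplices (18): ach, aci, ade, adf, aei, afh, bce, bch, bdf, bdh, bei, bfi, ceg, cgi, deg, dgh, fgh, fgi

so the chain groups are C_0 ≅ Z^9, C_1 ≅ Z^27, C_2 ≅ Z^18.

The boundary map ∂_1: C_1 → C_0 maps an edge to its endpoints' difference, ∂[p,q] = q − p. For instance
  ∂fi = i − f.
As a 9×27 matrix over Z this has rank 8, with invariant factors (1,1,1,1,1,1,1,1).

∂_2: C_2 → C_1 maps a triangle to the signed sum of its edges. For instance
  ∂bch = ch − bh + bc,
  ∂aci = ci − ai + ac.
The 27×18 boundary matrix has rank 18 and Smith normal form diag(1,1,1,1,1,1,1,1,1,1,1,1,1,1,1,1,1,2).

Computing H_k = (kernel of ∂_k) / (image of ∂_{k+1}):

  H_0: rank C_0 − rank ∂_1 = 9 − 8 = 1, and the invariant factors of ∂_1 are all 1, so H_0 = Z.
  H_1: rank ker ∂_1 − rank ∂_2 = (27 − 8) − 18 = 1, and ∂_2 has invariant factor 2 > 1, so H_1 = Z ⊕ Z/2.
  H_2: rank ker ∂_2 − rank ∂_3 = (18 − 18) − 0 = 0, and there is no ∂_3, so H_2 = 0.

As a check, the Euler characteristic is 9 − 27 + 18 = 0, which agrees with 1 − 1 + 0 = 0.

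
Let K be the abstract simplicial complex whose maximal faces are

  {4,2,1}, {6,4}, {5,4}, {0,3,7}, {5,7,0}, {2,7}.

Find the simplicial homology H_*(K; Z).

H_0 = Z,  H_1 = Z,  H_2 = 0.

Fix the vertex order 0 < 1 < 2 < 3 < 4 < 5 < 6 < 7 and write every simplex with vertices in increasing order. Then dim K = 2 and the simplices of K are:

  0-simplices (8): [0], [1], [2], [3], [4], [5], [6], [7]
  1-simplices (11): [0,3], [0,5], [0,7], [1,2], [1,4], [2,4], [2,7], [3,7], [4,5], [4,6], [5,7]
  2-simplices (3): [0,3,7], [0,5,7], [1,2,4]

so the chain groups are C_0 ≅ Z^8, C_1 ≅ Z^11, C_2 ≅ Z^3.

The boundary map ∂_1: C_1 → C_0 sends each edge [p,q] (with p < q) to q − p.
The resulting 8×11 matrix has rank 7, and its Smith normal form has invariant factors (1,1,1,1,1,1,1).

∂_2: C_2 → C_1 sends each 2-simplex [p,q,r] to [q,r] − [p,r] + [p,q]. For instance
  ∂[0,5,7] = [5,7] − [0,7] + [0,5],
  ∂[0,3,7] = [3,7] − [0,7] + [0,3].
This gives a 11×3 integer matrix of rank 3; reducing to Smith normal form yields diagonal entries (1,1,1).

Reading off H_k = ker ∂_k / im ∂_{k+1}:

  H_0: rank C_0 − rank ∂_1 = 8 − 7 = 1, and the invariant factors of ∂_1 are all 1, so H_0 ≅ Z.
  H_1: rank ker ∂_1 − rank ∂_2 = (11 − 7) − 3 = 1, and the invariant factors of ∂_2 are all 1, so H_1 ≅ Z.
  H_2: rank ker ∂_2 − rank ∂_3 = (3 − 3) − 0 = 0, and there is no ∂_3, so H_2 ≅ 0.

As a check, the Euler characteristic is 8 − 11 + 3 = 0, which agrees with 1 − 1 + 0 = 0.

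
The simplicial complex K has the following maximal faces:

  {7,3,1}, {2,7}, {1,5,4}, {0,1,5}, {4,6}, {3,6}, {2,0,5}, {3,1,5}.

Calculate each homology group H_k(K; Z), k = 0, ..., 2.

Fix the vertex order 0 < 1 < 2 < 3 < 4 < 5 < 6 < 7 and write every simplex with vertices in increasing order. Then dim K = 2 and the simplices of K are:

  0-simplices (8): [0], [1], [2], [3], [4], [5], [6], [7]
  1-simplices (14): [0,1], [0,2], [0,5], [1,3], [1,4], [1,5], [1,7], [2,5], [2,7], [3,5], [3,6], [3,7], [4,5], [4,6]
  2-simplices (5): [0,1,5], [0,2,5], [1,3,5], [1,3,7], [1,4,5]

giving chain groups C_0 ≅ Z^8, C_1 ≅ Z^14, C_2 ≅ Z^5.

The boundary map ∂_1: C_1 → C_0 is given by ∂[p,q] = [q] − [p].
The 8×14 boundary matrix has rank 7 and Smith normal form diag(1,1,1,1,1,1,1).

Boundary ∂_2: C_2 → C_1 maps a triangle to the signed sum of its edges. For instance
  ∂[0,1,5] = [1,5] − [0,5] + [0,1],
  ∂[0,2,5] = [2,5] − [0,5] + [0,2].
As a 14×5 matrix over Z this has rank 5, with invariant factors (1,1,1,1,1).

Now H_k = ker ∂_k / im ∂_{k+1}, so:

  H_0: rank C_0 − rank ∂_1 = 8 − 7 = 1, and the invariant factors of ∂_1 are all 1, so H_0 = Z.
  H_1: rank ker ∂_1 − rank ∂_2 = (14 − 7) − 5 = 2, and the invariant factors of ∂_2 are all 1, so H_1 = Z^2.
  H_2: rank ker ∂_2 − rank ∂_3 = (5 − 5) − 0 = 0, and there is no ∂_3, so H_2 = 0.

H_0 = Z,  H_1 = Z^2,  H_2 = 0.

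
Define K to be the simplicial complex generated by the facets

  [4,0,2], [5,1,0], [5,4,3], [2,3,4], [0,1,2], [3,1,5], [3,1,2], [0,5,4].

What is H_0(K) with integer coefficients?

H_0 = Z.

Fix the vertex order 0 < 1 < 2 < 3 < 4 < 5 and write every simplex with vertices in increasing order. Then dim K = 2 and the simplices of K are:

  0-simplices (6): [0], [1], [2], [3], [4], [5]
  1-simplices (12): [0,1], [0,2], [0,4], [0,5], [1,2], [1,3], [1,5], [2,3], [2,4], [3,4], [3,5], [4,5]
  2-simplices (8): [0,1,2], [0,1,5], [0,2,4], [0,4,5], [1,2,3], [1,3,5], [2,3,4], [3,4,5]

giving chain groups C_0 ≅ Z^6, C_1 ≅ Z^12, C_2 ≅ Z^8.

The boundary map ∂_1: C_1 → C_0 maps an edge to its endpoints' difference, ∂[p,q] = q − p. For instance
  ∂[0,1] = [1] − [0].
As a 6×12 matrix over Z this has rank 5, with invariant factors (1,1,1,1,1).

The boundary map ∂_2: C_2 → C_1 acts by ∂[p,q,r] = [q,r] − [p,r] + [p,q]. For instance
  ∂[2,3,4] = [3,4] − [2,4] + [2,3],
  ∂[1,2,3] = [2,3] − [1,3] + [1,2].
The resulting 12×8 matrix has rank 7, and its Smith normal form has invariant factors (1,1,1,1,1,1,1).

From H_k ≅ ker(∂_k) / im(∂_{k+1}) we obtain:

  H_0: rank C_0 − rank ∂_1 = 6 − 5 = 1, and the invariant factors of ∂_1 are all 1, so H_0 = Z.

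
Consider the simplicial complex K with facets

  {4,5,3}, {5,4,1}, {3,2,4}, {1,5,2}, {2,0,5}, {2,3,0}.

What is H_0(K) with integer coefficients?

H_0 = Z.

Take the total order 0 < 1 < 2 < 3 < 4 < 5 on the vertex set. Then K (dimension 2) consists of the simplices:

  0-simplices (6): [0], [1], [2], [3], [4], [5]
  1-simplices (12): [0,2], [0,3], [0,5], [1,2], [1,4], [1,5], [2,3], [2,4], [2,5], [3,4], [3,5], [4,5]
  2-simplices (6): [0,2,3], [0,2,5], [1,2,5], [1,4,5], [2,3,4], [3,4,5]

so the chain groups are C_0 ≅ Z^6, C_1 ≅ Z^12, C_2 ≅ Z^6.

∂_1: C_1 → C_0 maps an edge to its endpoints' difference, ∂[p,q] = q − p.
This gives a 6×12 integer matrix of rank 5; reducing to Smith normal form yields diagonal entries (1,1,1,1,1).

Boundary ∂_2: C_2 → C_1 sends each 2-simplex [p,q,r] to [q,r] − [p,r] + [p,q]. For instance
  ∂[3,4,5] = [4,5] − [3,5] + [3,4],
  ∂[2,3,4] = [3,4] − [2,4] + [2,3].
As a 12×6 matrix over Z this has rank 6, with invariant factors (1,1,1,1,1,1).

Reading off H_k = ker ∂_k / im ∂_{k+1}:

  H_0: rank C_0 − rank ∂_1 = 6 − 5 = 1, and the invariant factors of ∂_1 are all 1, so H_0 = Z.

(K is a triangulation of the cylinder S^1 x I.)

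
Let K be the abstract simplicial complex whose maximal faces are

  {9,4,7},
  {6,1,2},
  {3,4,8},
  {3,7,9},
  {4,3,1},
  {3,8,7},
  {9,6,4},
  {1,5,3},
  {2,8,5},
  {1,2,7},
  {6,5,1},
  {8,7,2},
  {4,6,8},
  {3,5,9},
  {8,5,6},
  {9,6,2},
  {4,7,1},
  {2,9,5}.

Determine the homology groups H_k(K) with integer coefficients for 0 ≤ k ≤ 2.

K has 9 vertices, 27 edges, 18 triangles.
rank ∂_0 = 0, rank ∂_1 = 8 ⇒ b_0 = 9 − 0 − 8 = 1; all invariant factors of ∂_1 are 1 so no torsion. So H_0 = Z.
rank ∂_1 = 8, rank ∂_2 = 18 ⇒ b_1 = 27 − 8 − 18 = 1; ∂_2 has invariant factor(s) [2] giving torsion. So H_1 = Z ⊕ Z/2.
rank ∂_2 = 18, rank ∂_3 = 0 ⇒ b_2 = 18 − 18 − 0 = 0. So H_2 = 0.

H_0 = Z,  H_1 = Z ⊕ Z/2,  H_2 = 0.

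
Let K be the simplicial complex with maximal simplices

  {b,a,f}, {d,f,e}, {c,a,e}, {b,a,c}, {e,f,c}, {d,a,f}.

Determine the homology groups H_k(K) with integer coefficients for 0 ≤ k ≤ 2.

H_0 ≅ Z,  H_1 ≅ Z,  H_2 = 0.

Order the vertices as a < b < c < d < e < f. Listing each simplex with vertices in this order, K has dimension 2 with simplices:

  0-simplices (6): a, b, c, d, e, f
  1-simplices (12): ab, ac, ad, ae, af, bc, bf, ce, cf, de, df, ef
  2-simplices (6): abc, abf, ace, adf, cef, def

giving chain groups C_0 ≅ Z^6, C_1 ≅ Z^12, C_2 ≅ Z^6.

The boundary map ∂_1: C_1 → C_0 is given by ∂[p,q] = [q] − [p].
As a 6×12 matrix over Z this has rank 5, with invariant factors (1,1,1,1,1).

Boundary ∂_2: C_2 → C_1 maps a triangle to the signed sum of its edges. For instance
  ∂def = ef − df + de,
  ∂cef = ef − cf + ce.
As a 12×6 matrix over Z this has rank 6, with invariant factors (1,1,1,1,1,1).

Reading off H_k = ker ∂_k / im ∂_{k+1}:

  H_0: rank C_0 − rank ∂_1 = 6 − 5 = 1, and the invariant factors of ∂_1 are all 1, so H_0 = Z.
  H_1: rank ker ∂_1 − rank ∂_2 = (12 − 5) − 6 = 1, and the invariant factors of ∂_2 are all 1, so H_1 = Z.
  H_2: rank ker ∂_2 − rank ∂_3 = (6 − 6) − 0 = 0, and there is no ∂_3, so H_2 = 0.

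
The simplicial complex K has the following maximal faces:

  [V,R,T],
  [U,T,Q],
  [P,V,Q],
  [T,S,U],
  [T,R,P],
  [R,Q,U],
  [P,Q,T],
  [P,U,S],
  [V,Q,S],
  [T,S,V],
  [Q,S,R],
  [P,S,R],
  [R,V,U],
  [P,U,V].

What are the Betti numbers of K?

Order the vertices as P < Q < R < S < T < U < V. Listing each simplex with vertices in this order, K has dimension 2 with simplices:

  0-simplices (7): P, Q, R, S, T, U, V
  1-simplices (21): PQ, PR, PS, PT, PU, PV, QR, QS, QT, QU, QV, RS, RT, RU, RV, ST, SU, SV, TU, TV, UV
  2-simplices (14): PQT, PQV, PRS, PRT, PSU, PUV, QRS, QRU, QSV, QTU, RTV, RUV, STU, STV

Hence C_0 ≅ Z^7, C_1 ≅ Z^21, C_2 ≅ Z^14.

The boundary map ∂_1: C_1 → C_0 maps an edge to its endpoints' difference, ∂[p,q] = q − p. For instance
  ∂PR = R − P.
The resulting 7×21 matrix has rank 6, and its Smith normal form has invariant factors (1,1,1,1,1,1).

The boundary map ∂_2: C_2 → C_1 acts by ∂[p,q,r] = [q,r] − [p,r] + [p,q]. For instance
  ∂STU = TU − SU + ST,
  ∂PSU = SU − PU + PS.
The 21×14 boundary matrix has rank 13 and Smith normal form diag(1,1,1,1,1,1,1,1,1,1,1,1,1).

Reading off H_k = ker ∂_k / im ∂_{k+1}:

  H_0: rank C_0 − rank ∂_1 = 7 − 6 = 1, and the invariant factors of ∂_1 are all 1, so H_0 ≅ Z.
  H_1: rank ker ∂_1 − rank ∂_2 = (21 − 6) − 13 = 2, and the invariant factors of ∂_2 are all 1, so H_1 ≅ Z^2.
  H_2: rank ker ∂_2 − rank ∂_3 = (14 − 13) − 0 = 1, and there is no ∂_3, so H_2 ≅ Z.

As a check, the Euler characteristic is 7 − 21 + 14 = 0, which agrees with 1 − 2 + 1 = 0.
(K is a triangulation of the torus T^2.)

Hence the Betti numbers are b_0 = 1, b_1 = 2, b_2 = 1.

b_0 = 1, b_1 = 2, b_2 = 1.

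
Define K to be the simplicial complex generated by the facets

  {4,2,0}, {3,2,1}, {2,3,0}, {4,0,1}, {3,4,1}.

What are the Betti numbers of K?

b_0 = 1, b_1 = 1, b_2 = 0.

We work with the vertex ordering 0 < 1 < 2 < 3 < 4. The simplices of K, each written with vertices in increasing order, are:

  0-simplices (5): [0], [1], [2], [3], [4]
  1-simplices (10): [0,1], [0,2], [0,3], [0,4], [1,2], [1,3], [1,4], [2,3], [2,4], [3,4]
  2-simplices (5): [0,1,4], [0,2,3], [0,2,4], [1,2,3], [1,3,4]

giving chain groups C_0 ≅ Z^5, C_1 ≅ Z^10, C_2 ≅ Z^5.

The boundary map ∂_1: C_1 → C_0 maps an edge to its endpoints' difference, ∂[p,q] = q − p. For instance
  ∂[3,4] = [4] − [3].
The resulting 5×10 matrix has rank 4, and its Smith normal form has invariant factors (1,1,1,1).

Boundary ∂_2: C_2 → C_1 maps a triangle to the signed sum of its edges. For instance
  ∂[1,3,4] = [3,4] − [1,4] + [1,3],
  ∂[0,2,4] = [2,4] − [0,4] + [0,2].
As a 10×5 matrix over Z this has rank 5, with invariant factors (1,1,1,1,1).

Now H_k = ker ∂_k / im ∂_{k+1}, so:

  H_0: rank C_0 − rank ∂_1 = 5 − 4 = 1, and the invariant factors of ∂_1 are all 1, so H_0 = Z.
  H_1: rank ker ∂_1 − rank ∂_2 = (10 − 4) − 5 = 1, and the invariant factors of ∂_2 are all 1, so H_1 = Z.
  H_2: rank ker ∂_2 − rank ∂_3 = (5 − 5) − 0 = 0, and there is no ∂_3, so H_2 = 0.

As a check, the Euler characteristic is 5 − 10 + 5 = 0, which agrees with 1 − 1 + 0 = 0.

Hence the Betti numbers are b_0 = 1, b_1 = 1, b_2 = 0.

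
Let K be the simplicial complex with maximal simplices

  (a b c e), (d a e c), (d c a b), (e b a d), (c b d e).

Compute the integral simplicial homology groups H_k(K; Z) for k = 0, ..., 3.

H_0 = Z,  H_1 = 0,  H_2 = 0,  H_3 = Z.

We work with the vertex ordering a < b < c < d < e. The simplices of K, each written with vertices in increasing order, are:

  0-simplices (5): a, b, c, d, e
  1-simplices (10): ab, ac, ad, ae, bc, bd, be, cd, ce, de
  2-simplices (10): abc, abd, abe, acd, ace, ade, bcd, bce, bde, cde
  3-simplices (5): abcd, abce, abde, acde, bcde

so the chain groups are C_0 ≅ Z^5, C_1 ≅ Z^10, C_2 ≅ Z^10, C_3 ≅ Z^5.

The boundary map ∂_1: C_1 → C_0 maps an edge to its endpoints' difference, ∂[p,q] = q − p. For instance
  ∂ad = d − a.
As a 5×10 matrix over Z this has rank 4, with invariant factors (1,1,1,1).

Boundary ∂_2: C_2 → C_1 acts by ∂[p,q,r] = [q,r] − [p,r] + [p,q]. For instance
  ∂bde = de − be + bd,
  ∂abc = bc − ac + ab.
The 10×10 boundary matrix has rank 6 and Smith normal form diag(1,1,1,1,1,1).

Boundary ∂_3: C_3 → C_2 sends each 3-simplex σ to the alternating sum Σ_i (−1)^i (σ with its i-th vertex removed). For instance
  ∂abcd = bcd − acd + abd − abc,
  ∂bcde = cde − bde + bce − bcd.
The 10×5 boundary matrix has rank 4 and Smith normal form diag(1,1,1,1).

From H_k ≅ ker(∂_k) / im(∂_{k+1}) we obtain:

  H_0: rank C_0 − rank ∂_1 = 5 − 4 = 1, and the invariant factors of ∂_1 are all 1, so H_0 ≅ Z.
  H_1: rank ker ∂_1 − rank ∂_2 = (10 − 4) − 6 = 0, and the invariant factors of ∂_2 are all 1, so H_1 ≅ 0.
  H_2: rank ker ∂_2 − rank ∂_3 = (10 − 6) − 4 = 0, and the invariant factors of ∂_3 are all 1, so H_2 ≅ 0.
  H_3: rank ker ∂_3 − rank ∂_4 = (5 − 4) − 0 = 1, and there is no ∂_4, so H_3 ≅ Z.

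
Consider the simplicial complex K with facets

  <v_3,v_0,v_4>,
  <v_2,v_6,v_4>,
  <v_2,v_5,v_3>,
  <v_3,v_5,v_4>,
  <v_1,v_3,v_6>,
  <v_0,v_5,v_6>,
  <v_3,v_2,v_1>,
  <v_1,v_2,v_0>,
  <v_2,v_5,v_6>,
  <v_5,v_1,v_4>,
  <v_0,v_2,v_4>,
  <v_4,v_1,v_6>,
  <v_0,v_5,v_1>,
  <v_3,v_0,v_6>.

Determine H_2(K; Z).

H_2 ≅ Z.

Order the vertices as v_0 < v_1 < v_2 < v_3 < v_4 < v_5 < v_6. Listing each simplex with vertices in this order, K has dimension 2 with simplices:

  0-simplices (7): [v_0], [v_1], [v_2], [v_3], [v_4], [v_5], [v_6]
  1-simplices (21): (21 of them)
  2-simplices (14): (14 of them)

giving chain groups C_0 ≅ Z^7, C_1 ≅ Z^21, C_2 ≅ Z^14.

∂_1: C_1 → C_0 sends each edge [p,q] (with p < q) to q − p. For instance
  ∂[v_0,v_2] = [v_2] − [v_0].
This gives a 7×21 integer matrix of rank 6; reducing to Smith normal form yields diagonal entries (1,1,1,1,1,1).

∂_2: C_2 → C_1 sends each 2-simplex [p,q,r] to [q,r] − [p,r] + [p,q]. For instance
  ∂[v_0,v_1,v_5] = [v_1,v_5] − [v_0,v_5] + [v_0,v_1],
  ∂[v_2,v_5,v_6] = [v_5,v_6] − [v_2,v_6] + [v_2,v_5].
As a 21×14 matrix over Z this has rank 13, with invariant factors (1,1,1,1,1,1,1,1,1,1,1,1,1).

Now H_k = ker ∂_k / im ∂_{k+1}, so:

  H_2: rank ker ∂_2 − rank ∂_3 = (14 − 13) − 0 = 1, and there is no ∂_3, so H_2 ≅ Z.

(K is a triangulation of the torus T^2.)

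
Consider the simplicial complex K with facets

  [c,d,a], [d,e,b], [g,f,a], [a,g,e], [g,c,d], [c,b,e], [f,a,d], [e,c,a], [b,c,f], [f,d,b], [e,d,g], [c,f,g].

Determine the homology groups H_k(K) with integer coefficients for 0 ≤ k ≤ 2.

We work with the vertex ordering a < b < c < d < e < f < g. The simplices of K, each written with vertices in increasing order, are:

  0-simplices (7): a, b, c, d, e, f, g
  1-simplices (18): ac, ad, ae, af, ag, bc, bd, be, bf, cd, ce, cf, cg, de, df, dg, eg, fg
  2-simplices (12): acd, ace, adf, aeg, afg, bce, bcf, bde, bdf, cdg, cfg, deg

Hence C_0 ≅ Z^7, C_1 ≅ Z^18, C_2 ≅ Z^12.

∂_1: C_1 → C_0 sends each edge [p,q] (with p < q) to q − p.
The resulting 7×18 matrix has rank 6, and its Smith normal form has invariant factors (1,1,1,1,1,1).

∂_2: C_2 → C_1 sends each 2-simplex [p,q,r] to [q,r] − [p,r] + [p,q]. For instance
  ∂bde = de − be + bd,
  ∂cfg = fg − cg + cf.
The resulting 18×12 matrix has rank 12, and its Smith normal form has invariant factors (1,1,1,1,1,1,1,1,1,1,1,2).

Computing H_k = (kernel of ∂_k) / (image of ∂_{k+1}):

  H_0: rank C_0 − rank ∂_1 = 7 − 6 = 1, and the invariant factors of ∂_1 are all 1, so H_0 = Z.
  H_1: rank ker ∂_1 − rank ∂_2 = (18 − 6) − 12 = 0, and ∂_2 has invariant factor 2 > 1, so H_1 = Z_2.
  H_2: rank ker ∂_2 − rank ∂_3 = (12 − 12) − 0 = 0, and there is no ∂_3, so H_2 = 0.

(K is a triangulation of the real projective plane RP^2.)

H_0 = Z,  H_1 = Z_2,  H_2 = 0.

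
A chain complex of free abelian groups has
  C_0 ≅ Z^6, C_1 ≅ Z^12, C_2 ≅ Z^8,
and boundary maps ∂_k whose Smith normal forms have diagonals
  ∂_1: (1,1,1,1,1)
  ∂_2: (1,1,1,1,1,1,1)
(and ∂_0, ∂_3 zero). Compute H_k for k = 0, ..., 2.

H_0 ≅ Z,  H_1 = 0,  H_2 ≅ Z.

H_0: b_0 = 6 − 0 − 5 = 1; torsion from ∂_1 factors > 1: none. So H_0 ≅ Z.
H_1: b_1 = 12 − 5 − 7 = 0; torsion from ∂_2 factors > 1: none. So H_1 ≅ 0.
H_2: b_2 = 8 − 7 − 0 = 1; torsion from ∂_3 factors > 1: none. So H_2 ≅ Z.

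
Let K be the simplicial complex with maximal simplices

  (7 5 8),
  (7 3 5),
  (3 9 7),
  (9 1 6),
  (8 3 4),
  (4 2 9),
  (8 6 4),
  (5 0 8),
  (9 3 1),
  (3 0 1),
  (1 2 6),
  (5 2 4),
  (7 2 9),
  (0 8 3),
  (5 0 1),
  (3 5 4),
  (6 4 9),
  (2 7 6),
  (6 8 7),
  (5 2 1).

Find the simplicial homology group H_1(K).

H_1 = Z ⊕ Z/2Z.

Take the total order 0 < 1 < 2 < 3 < 4 < 5 < 6 < 7 < 8 < 9 on the vertex set. Then K (dimension 2) consists of the simplices:

  0-simplices (10): [0], [1], [2], [3], [4], [5], [6], [7], [8], [9]
  1-simplices (30): (30 of them)
  2-simplices (20): (20 of them)

Hence C_0 ≅ Z^10, C_1 ≅ Z^30, C_2 ≅ Z^20.

Boundary ∂_1: C_1 → C_0 maps an edge to its endpoints' difference, ∂[p,q] = q − p. For instance
  ∂[4,8] = [8] − [4].
The resulting 10×30 matrix has rank 9, and its Smith normal form has invariant factors (1,1,1,1,1,1,1,1,1).

∂_2: C_2 → C_1 sends each 2-simplex [p,q,r] to [q,r] − [p,r] + [p,q]. For instance
  ∂[3,5,7] = [5,7] − [3,7] + [3,5],
  ∂[4,6,8] = [6,8] − [4,8] + [4,6].
The resulting 30×20 matrix has rank 20, and its Smith normal form has invariant factors (1,1,1,1,1,1,1,1,1,1,1,1,1,1,1,1,1,1,1,2).

From H_k ≅ ker(∂_k) / im(∂_{k+1}) we obtain:

  H_1: rank ker ∂_1 − rank ∂_2 = (30 − 9) − 20 = 1, and ∂_2 has invariant factor 2 > 1, so H_1 = Z ⊕ Z/2Z.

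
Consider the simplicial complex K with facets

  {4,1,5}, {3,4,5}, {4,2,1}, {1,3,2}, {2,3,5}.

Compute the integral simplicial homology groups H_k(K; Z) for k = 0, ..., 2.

Fix the vertex order 1 < 2 < 3 < 4 < 5 and write every simplex with vertices in increasing order. Then dim K = 2 and the simplices of K are:

  0-simplices (5): [1], [2], [3], [4], [5]
  1-simplices (10): [1,2], [1,3], [1,4], [1,5], [2,3], [2,4], [2,5], [3,4], [3,5], [4,5]
  2-simplices (5): [1,2,3], [1,2,4], [1,4,5], [2,3,5], [3,4,5]

giving chain groups C_0 ≅ Z^5, C_1 ≅ Z^10, C_2 ≅ Z^5.

Boundary ∂_1: C_1 → C_0 is given by ∂[p,q] = [q] − [p].
This gives a 5×10 integer matrix of rank 4; reducing to Smith normal form yields diagonal entries (1,1,1,1).

Boundary ∂_2: C_2 → C_1 acts by ∂[p,q,r] = [q,r] − [p,r] + [p,q]. For instance
  ∂[3,4,5] = [4,5] − [3,5] + [3,4],
  ∂[1,4,5] = [4,5] − [1,5] + [1,4].
The 10×5 boundary matrix has rank 5 and Smith normal form diag(1,1,1,1,1).

From H_k ≅ ker(∂_k) / im(∂_{k+1}) we obtain:

  H_0: rank C_0 − rank ∂_1 = 5 − 4 = 1, and the invariant factors of ∂_1 are all 1, so H_0 ≅ Z.
  H_1: rank ker ∂_1 − rank ∂_2 = (10 − 4) − 5 = 1, and the invariant factors of ∂_2 are all 1, so H_1 ≅ Z.
  H_2: rank ker ∂_2 − rank ∂_3 = (5 − 5) − 0 = 0, and there is no ∂_3, so H_2 ≅ 0.

H_0 ≅ Z,  H_1 ≅ Z,  H_2 = 0.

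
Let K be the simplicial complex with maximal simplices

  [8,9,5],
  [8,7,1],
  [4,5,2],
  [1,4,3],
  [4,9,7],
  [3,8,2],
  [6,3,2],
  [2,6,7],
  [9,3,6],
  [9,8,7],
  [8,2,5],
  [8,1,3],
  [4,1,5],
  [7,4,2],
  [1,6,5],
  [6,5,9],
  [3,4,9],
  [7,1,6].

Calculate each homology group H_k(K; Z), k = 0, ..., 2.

H_0 = Z,  H_1 = Z^2,  H_2 = Z.

Order the vertices as 1 < 2 < 3 < 4 < 5 < 6 < 7 < 8 < 9. Listing each simplex with vertices in this order, K has dimension 2 with simplices:

  0-simplices (9): [1], [2], [3], [4], [5], [6], [7], [8], [9]
  1-simplices (27): (27 of them)
  2-simplices (18): [1,3,4], [1,3,8], [1,4,5], [1,5,6], [1,6,7], [1,7,8], [2,3,6], [2,3,8], [2,4,5], [2,4,7], [2,5,8], [2,6,7], [3,4,9], [3,6,9], [4,7,9], [5,6,9], [5,8,9], [7,8,9]

giving chain groups C_0 ≅ Z^9, C_1 ≅ Z^27, C_2 ≅ Z^18.

The boundary map ∂_1: C_1 → C_0 maps an edge to its endpoints' difference, ∂[p,q] = q − p.
This gives a 9×27 integer matrix of rank 8; reducing to Smith normal form yields diagonal entries (1,1,1,1,1,1,1,1).

The boundary map ∂_2: C_2 → C_1 sends each 2-simplex [p,q,r] to [q,r] − [p,r] + [p,q]. For instance
  ∂[1,5,6] = [5,6] − [1,6] + [1,5],
  ∂[1,3,8] = [3,8] − [1,8] + [1,3].
The 27×18 boundary matrix has rank 17 and Smith normal form diag(1,1,1,1,1,1,1,1,1,1,1,1,1,1,1,1,1).

Now H_k = ker ∂_k / im ∂_{k+1}, so:

  H_0: rank C_0 − rank ∂_1 = 9 − 8 = 1, and the invariant factors of ∂_1 are all 1, so H_0 = Z.
  H_1: rank ker ∂_1 − rank ∂_2 = (27 − 8) − 17 = 2, and the invariant factors of ∂_2 are all 1, so H_1 = Z^2.
  H_2: rank ker ∂_2 − rank ∂_3 = (18 − 17) − 0 = 1, and there is no ∂_3, so H_2 = Z.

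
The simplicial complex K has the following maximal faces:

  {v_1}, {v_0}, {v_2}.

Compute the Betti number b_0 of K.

b_0 = 3.

K has 3 vertices.
rank ∂_0 = 0, rank ∂_1 = 0 ⇒ b_0 = 3 − 0 − 0 = 3. So H_0 ≅ Z^3.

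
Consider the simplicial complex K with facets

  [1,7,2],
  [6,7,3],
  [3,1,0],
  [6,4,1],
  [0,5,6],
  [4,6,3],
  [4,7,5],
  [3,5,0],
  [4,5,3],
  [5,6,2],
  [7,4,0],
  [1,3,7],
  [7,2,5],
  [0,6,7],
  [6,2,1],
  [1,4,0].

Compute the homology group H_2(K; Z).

We work with the vertex ordering 0 < 1 < 2 < 3 < 4 < 5 < 6 < 7. The simplices of K, each written with vertices in increasing order, are:

  0-simplices (8): [0], [1], [2], [3], [4], [5], [6], [7]
  1-simplices (24): (24 of them)
  2-simplices (16): [0,1,3], [0,1,4], [0,3,5], [0,4,7], [0,5,6], [0,6,7], [1,2,6], [1,2,7], [1,3,7], [1,4,6], [2,5,6], [2,5,7], [3,4,5], [3,4,6], [3,6,7], [4,5,7]

Hence C_0 ≅ Z^8, C_1 ≅ Z^24, C_2 ≅ Z^16.

∂_1: C_1 → C_0 maps an edge to its endpoints' difference, ∂[p,q] = q − p. For instance
  ∂[1,3] = [3] − [1].
The resulting 8×24 matrix has rank 7, and its Smith normal form has invariant factors (1,1,1,1,1,1,1).

The boundary map ∂_2: C_2 → C_1 maps a triangle to the signed sum of its edges. For instance
  ∂[4,5,7] = [5,7] − [4,7] + [4,5],
  ∂[0,6,7] = [6,7] − [0,7] + [0,6].
The resulting 24×16 matrix has rank 15, and its Smith normal form has invariant factors (1,1,1,1,1,1,1,1,1,1,1,1,1,1,1).

Reading off H_k = ker ∂_k / im ∂_{k+1}:

  H_2: rank ker ∂_2 − rank ∂_3 = (16 − 15) − 0 = 1, and there is no ∂_3, so H_2 ≅ Z.

H_2 = Z.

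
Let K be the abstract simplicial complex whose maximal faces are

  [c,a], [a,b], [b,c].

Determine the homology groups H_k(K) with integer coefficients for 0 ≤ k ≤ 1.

Take the total order a < b < c on the vertex set. Then K (dimension 1) consists of the simplices:

  0-simplices (3): a, b, c
  1-simplices (3): ab, ac, bc

giving chain groups C_0 ≅ Z^3, C_1 ≅ Z^3.

Boundary ∂_1: C_1 → C_0 sends each edge [p,q] (with p < q) to q − p. For instance
  ∂bc = c − b.
As a 3×3 matrix over Z this has rank 2, with invariant factors (1,1).

Reading off H_k = ker ∂_k / im ∂_{k+1}:

  H_0: rank C_0 − rank ∂_1 = 3 − 2 = 1, and the invariant factors of ∂_1 are all 1, so H_0 ≅ Z.
  H_1: rank ker ∂_1 − rank ∂_2 = (3 − 2) − 0 = 1, and there is no ∂_2, so H_1 ≅ Z.

H_0 = Z,  H_1 = Z.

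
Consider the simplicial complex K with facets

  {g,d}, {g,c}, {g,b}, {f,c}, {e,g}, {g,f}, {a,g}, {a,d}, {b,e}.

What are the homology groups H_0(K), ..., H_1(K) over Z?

H_0 ≅ Z,  H_1 ≅ Z^3.

Take the total order a < b < c < d < e < f < g on the vertex set. Then K (dimension 1) consists of the simplices:

  0-simplices (7): a, b, c, d, e, f, g
  1-simplices (9): ad, ag, be, bg, cf, cg, dg, eg, fg

giving chain groups C_0 ≅ Z^7, C_1 ≅ Z^9.

Boundary ∂_1: C_1 → C_0 is given by ∂[p,q] = [q] − [p]. For instance
  ∂ag = g − a.
The 7×9 boundary matrix has rank 6 and Smith normal form diag(1,1,1,1,1,1).

From H_k ≅ ker(∂_k) / im(∂_{k+1}) we obtain:

  H_0: rank C_0 − rank ∂_1 = 7 − 6 = 1, and the invariant factors of ∂_1 are all 1, so H_0 = Z.
  H_1: rank ker ∂_1 − rank ∂_2 = (9 − 6) − 0 = 3, and there is no ∂_2, so H_1 = Z^3.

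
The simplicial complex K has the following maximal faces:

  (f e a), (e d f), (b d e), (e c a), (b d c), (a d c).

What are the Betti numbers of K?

b_0 = 1, b_1 = 1, b_2 = 0.

We work with the vertex ordering a < b < c < d < e < f. The simplices of K, each written with vertices in increasing order, are:

  0-simplices (6): a, b, c, d, e, f
  1-simplices (12): ac, ad, ae, af, bc, bd, be, cd, ce, de, df, ef
  2-simplices (6): acd, ace, aef, bcd, bde, def

giving chain groups C_0 ≅ Z^6, C_1 ≅ Z^12, C_2 ≅ Z^6.

The boundary map ∂_1: C_1 → C_0 sends each edge [p,q] (with p < q) to q − p.
The 6×12 boundary matrix has rank 5 and Smith normal form diag(1,1,1,1,1).

The boundary map ∂_2: C_2 → C_1 maps a triangle to the signed sum of its edges. For instance
  ∂def = ef − df + de,
  ∂aef = ef − af + ae.
The 12×6 boundary matrix has rank 6 and Smith normal form diag(1,1,1,1,1,1).

Now H_k = ker ∂_k / im ∂_{k+1}, so:

  H_0: rank C_0 − rank ∂_1 = 6 − 5 = 1, and the invariant factors of ∂_1 are all 1, so H_0 ≅ Z.
  H_1: rank ker ∂_1 − rank ∂_2 = (12 − 5) − 6 = 1, and the invariant factors of ∂_2 are all 1, so H_1 ≅ Z.
  H_2: rank ker ∂_2 − rank ∂_3 = (6 − 6) − 0 = 0, and there is no ∂_3, so H_2 ≅ 0.

As a check, the Euler characteristic is 6 − 12 + 6 = 0, which agrees with 1 − 1 + 0 = 0.

Hence the Betti numbers are b_0 = 1, b_1 = 1, b_2 = 0.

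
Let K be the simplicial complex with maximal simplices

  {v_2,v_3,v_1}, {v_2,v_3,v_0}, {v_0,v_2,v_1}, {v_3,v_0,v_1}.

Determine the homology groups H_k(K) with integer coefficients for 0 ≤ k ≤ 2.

H_0 ≅ Z,  H_1 = 0,  H_2 ≅ Z.

Fix the vertex order v_0 < v_1 < v_2 < v_3 and write every simplex with vertices in increasing order. Then dim K = 2 and the simplices of K are:

  0-simplices (4): [v_0], [v_1], [v_2], [v_3]
  1-simplices (6): [v_0,v_1], [v_0,v_2], [v_0,v_3], [v_1,v_2], [v_1,v_3], [v_2,v_3]
  2-simplices (4): [v_0,v_1,v_2], [v_0,v_1,v_3], [v_0,v_2,v_3], [v_1,v_2,v_3]

so the chain groups are C_0 ≅ Z^4, C_1 ≅ Z^6, C_2 ≅ Z^4.

Boundary ∂_1: C_1 → C_0 is given by ∂[p,q] = [q] − [p]. For instance
  ∂[v_0,v_3] = [v_3] − [v_0].
As a 4×6 matrix over Z this has rank 3, with invariant factors (1,1,1).

∂_2: C_2 → C_1 maps a triangle to the signed sum of its edges. For instance
  ∂[v_0,v_1,v_2] = [v_1,v_2] − [v_0,v_2] + [v_0,v_1],
  ∂[v_1,v_2,v_3] = [v_2,v_3] − [v_1,v_3] + [v_1,v_2].
As a 6×4 matrix over Z this has rank 3, with invariant factors (1,1,1).

Computing H_k = (kernel of ∂_k) / (image of ∂_{k+1}):

  H_0: rank C_0 − rank ∂_1 = 4 − 3 = 1, and the invariant factors of ∂_1 are all 1, so H_0 = Z.
  H_1: rank ker ∂_1 − rank ∂_2 = (6 − 3) − 3 = 0, and the invariant factors of ∂_2 are all 1, so H_1 = 0.
  H_2: rank ker ∂_2 − rank ∂_3 = (4 − 3) − 0 = 1, and there is no ∂_3, so H_2 = Z.

As a check, the Euler characteristic is 4 − 6 + 4 = 2, which agrees with 1 − 0 + 1 = 2.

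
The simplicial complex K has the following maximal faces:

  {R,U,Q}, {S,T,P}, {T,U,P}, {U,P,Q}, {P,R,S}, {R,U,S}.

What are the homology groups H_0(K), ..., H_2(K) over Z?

H_0 = Z,  H_1 = Z,  H_2 = 0.

We work with the vertex ordering P < Q < R < S < T < U. The simplices of K, each written with vertices in increasing order, are:

  0-simplices (6): P, Q, R, S, T, U
  1-simplices (12): PQ, PR, PS, PT, PU, QR, QU, RS, RU, ST, SU, TU
  2-simplices (6): PQU, PRS, PST, PTU, QRU, RSU

Hence C_0 ≅ Z^6, C_1 ≅ Z^12, C_2 ≅ Z^6.

The boundary map ∂_1: C_1 → C_0 is given by ∂[p,q] = [q] − [p].
As a 6×12 matrix over Z this has rank 5, with invariant factors (1,1,1,1,1).

The boundary map ∂_2: C_2 → C_1 acts by ∂[p,q,r] = [q,r] − [p,r] + [p,q]. For instance
  ∂QRU = RU − QU + QR,
  ∂PST = ST − PT + PS.
As a 12×6 matrix over Z this has rank 6, with invariant factors (1,1,1,1,1,1).

From H_k ≅ ker(∂_k) / im(∂_{k+1}) we obtain:

  H_0: rank C_0 − rank ∂_1 = 6 − 5 = 1, and the invariant factors of ∂_1 are all 1, so H_0 ≅ Z.
  H_1: rank ker ∂_1 − rank ∂_2 = (12 − 5) − 6 = 1, and the invariant factors of ∂_2 are all 1, so H_1 ≅ Z.
  H_2: rank ker ∂_2 − rank ∂_3 = (6 − 6) − 0 = 0, and there is no ∂_3, so H_2 ≅ 0.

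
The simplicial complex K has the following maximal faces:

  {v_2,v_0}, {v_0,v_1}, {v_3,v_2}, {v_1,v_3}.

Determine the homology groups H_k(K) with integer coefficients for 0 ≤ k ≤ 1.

Order the vertices as v_0 < v_1 < v_2 < v_3. Listing each simplex with vertices in this order, K has dimension 1 with simplices:

  0-simplices (4): [v_0], [v_1], [v_2], [v_3]
  1-simplices (4): [v_0,v_1], [v_0,v_2], [v_1,v_3], [v_2,v_3]

so the chain groups are C_0 ≅ Z^4, C_1 ≅ Z^4.

The boundary map ∂_1: C_1 → C_0 maps an edge to its endpoints' difference, ∂[p,q] = q − p. For instance
  ∂[v_2,v_3] = [v_3] − [v_2].
This gives a 4×4 integer matrix of rank 3; reducing to Smith normal form yields diagonal entries (1,1,1).

Reading off H_k = ker ∂_k / im ∂_{k+1}:

  H_0: rank C_0 − rank ∂_1 = 4 − 3 = 1, and the invariant factors of ∂_1 are all 1, so H_0 = Z.
  H_1: rank ker ∂_1 − rank ∂_2 = (4 − 3) − 0 = 1, and there is no ∂_2, so H_1 = Z.

H_0 = Z,  H_1 = Z.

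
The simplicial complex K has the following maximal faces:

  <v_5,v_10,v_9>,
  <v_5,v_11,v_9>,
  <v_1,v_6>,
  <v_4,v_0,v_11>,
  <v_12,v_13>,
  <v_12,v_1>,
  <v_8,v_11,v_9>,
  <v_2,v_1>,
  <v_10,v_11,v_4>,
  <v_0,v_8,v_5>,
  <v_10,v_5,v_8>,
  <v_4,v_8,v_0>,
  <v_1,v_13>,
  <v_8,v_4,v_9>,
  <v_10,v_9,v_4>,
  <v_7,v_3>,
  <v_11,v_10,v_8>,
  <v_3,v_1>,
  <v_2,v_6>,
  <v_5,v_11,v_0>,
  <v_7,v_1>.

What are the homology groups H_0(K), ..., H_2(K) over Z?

H_0 = Z^2,  H_1 = Z^3 ⊕ Z/2,  H_2 = 0.

Fix the vertex order v_0 < v_1 < v_2 < v_3 < v_4 < v_5 < v_6 < v_7 < v_8 < v_9 < v_10 < v_11 < v_12 < v_13 and write every simplex with vertices in increasing order. Then dim K = 2 and the simplices of K are:

  0-simplices (14): [v_0], [v_1], [v_2], [v_3], [v_4], [v_5], [v_6], [v_7], [v_8], [v_9], [v_10], [v_11], [v_12], [v_13]
  1-simplices (27): (27 of them)
  2-simplices (12): (12 of them)

giving chain groups C_0 ≅ Z^14, C_1 ≅ Z^27, C_2 ≅ Z^12.

∂_1: C_1 → C_0 maps an edge to its endpoints' difference, ∂[p,q] = q − p. For instance
  ∂[v_0,v_8] = [v_8] − [v_0].
As a 14×27 matrix over Z this has rank 12, with invariant factors (1,1,1,1,1,1,1,1,1,1,1,1).

The boundary map ∂_2: C_2 → C_1 sends each 2-simplex [p,q,r] to [q,r] − [p,r] + [p,q]. For instance
  ∂[v_4,v_10,v_11] = [v_10,v_11] − [v_4,v_11] + [v_4,v_10],
  ∂[v_8,v_10,v_11] = [v_10,v_11] − [v_8,v_11] + [v_8,v_10].
As a 27×12 matrix over Z this has rank 12, with invariant factors (1,1,1,1,1,1,1,1,1,1,1,2).

Now H_k = ker ∂_k / im ∂_{k+1}, so:

  H_0: rank C_0 − rank ∂_1 = 14 − 12 = 2, and the invariant factors of ∂_1 are all 1, so H_0 ≅ Z^2.
  H_1: rank ker ∂_1 − rank ∂_2 = (27 − 12) − 12 = 3, and ∂_2 has invariant factor 2 > 1, so H_1 ≅ Z^3 ⊕ Z/2.
  H_2: rank ker ∂_2 − rank ∂_3 = (12 − 12) − 0 = 0, and there is no ∂_3, so H_2 ≅ 0.

As a check, the Euler characteristic is 14 − 27 + 12 = -1, which agrees with 2 − 3 + 0 = -1.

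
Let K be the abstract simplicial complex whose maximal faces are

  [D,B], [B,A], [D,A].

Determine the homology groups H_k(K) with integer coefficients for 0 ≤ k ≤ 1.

Order the vertices as A < B < D. Listing each simplex with vertices in this order, K has dimension 1 with simplices:

  0-simplices (3): A, B, D
  1-simplices (3): AB, AD, BD

Hence C_0 ≅ Z^3, C_1 ≅ Z^3.

Boundary ∂_1: C_1 → C_0 is given by ∂[p,q] = [q] − [p]. For instance
  ∂AD = D − A.
The 3×3 boundary matrix has rank 2 and Smith normal form diag(1,1).

Reading off H_k = ker ∂_k / im ∂_{k+1}:

  H_0: rank C_0 − rank ∂_1 = 3 − 2 = 1, and the invariant factors of ∂_1 are all 1, so H_0 ≅ Z.
  H_1: rank ker ∂_1 − rank ∂_2 = (3 − 2) − 0 = 1, and there is no ∂_2, so H_1 ≅ Z.

(K is a triangulation of the circle S^1.)

H_0 = Z,  H_1 = Z.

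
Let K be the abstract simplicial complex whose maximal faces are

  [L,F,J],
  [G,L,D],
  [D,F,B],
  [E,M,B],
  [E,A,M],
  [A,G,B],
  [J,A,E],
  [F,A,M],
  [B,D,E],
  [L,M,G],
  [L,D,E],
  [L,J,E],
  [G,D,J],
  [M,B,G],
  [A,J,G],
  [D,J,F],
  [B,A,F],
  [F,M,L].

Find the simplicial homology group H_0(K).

H_0 = Z.

Order the vertices as A < B < D < E < F < G < J < L < M. Listing each simplex with vertices in this order, K has dimension 2 with simplices:

  0-simplices (9): A, B, D, E, F, G, J, L, M
  1-simplices (27): AB, AE, AF, AG, AJ, AM, BD, BE, BF, BG, BM, DE, DF, DG, DJ, DL, EJ, EL, EM, FJ, FL, FM, GJ, GL, GM, JL, LM
  2-simplices (18): ABF, ABG, AEJ, AEM, AFM, AGJ, BDE, BDF, BEM, BGM, DEL, DFJ, DGJ, DGL, EJL, FJL, FLM, GLM

so the chain groups are C_0 ≅ Z^9, C_1 ≅ Z^27, C_2 ≅ Z^18.

∂_1: C_1 → C_0 is given by ∂[p,q] = [q] − [p]. For instance
  ∂BE = E − B.
The 9×27 boundary matrix has rank 8 and Smith normal form diag(1,1,1,1,1,1,1,1).

∂_2: C_2 → C_1 acts by ∂[p,q,r] = [q,r] − [p,r] + [p,q]. For instance
  ∂GLM = LM − GM + GL,
  ∂ABF = BF − AF + AB.
The resulting 27×18 matrix has rank 18, and its Smith normal form has invariant factors (1,1,1,1,1,1,1,1,1,1,1,1,1,1,1,1,1,2).

Now H_k = ker ∂_k / im ∂_{k+1}, so:

  H_0: rank C_0 − rank ∂_1 = 9 − 8 = 1, and the invariant factors of ∂_1 are all 1, so H_0 ≅ Z.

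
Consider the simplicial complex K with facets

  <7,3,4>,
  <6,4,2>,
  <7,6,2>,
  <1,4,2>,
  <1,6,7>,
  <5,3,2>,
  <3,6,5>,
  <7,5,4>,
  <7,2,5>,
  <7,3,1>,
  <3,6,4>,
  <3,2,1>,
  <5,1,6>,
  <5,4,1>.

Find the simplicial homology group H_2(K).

H_2 ≅ Z.

Take the total order 1 < 2 < 3 < 4 < 5 < 6 < 7 on the vertex set. Then K (dimension 2) consists of the simplices:

  0-simplices (7): [1], [2], [3], [4], [5], [6], [7]
  1-simplices (21): [1,2], [1,3], [1,4], [1,5], [1,6], [1,7], [2,3], [2,4], [2,5], [2,6], [2,7], [3,4], [3,5], [3,6], [3,7], [4,5], [4,6], [4,7], [5,6], [5,7], [6,7]
  2-simplices (14): [1,2,3], [1,2,4], [1,3,7], [1,4,5], [1,5,6], [1,6,7], [2,3,5], [2,4,6], [2,5,7], [2,6,7], [3,4,6], [3,4,7], [3,5,6], [4,5,7]

giving chain groups C_0 ≅ Z^7, C_1 ≅ Z^21, C_2 ≅ Z^14.

Boundary ∂_1: C_1 → C_0 is given by ∂[p,q] = [q] − [p]. For instance
  ∂[1,7] = [7] − [1].
This gives a 7×21 integer matrix of rank 6; reducing to Smith normal form yields diagonal entries (1,1,1,1,1,1).

Boundary ∂_2: C_2 → C_1 maps a triangle to the signed sum of its edges. For instance
  ∂[1,5,6] = [5,6] − [1,6] + [1,5],
  ∂[1,3,7] = [3,7] − [1,7] + [1,3].
This gives a 21×14 integer matrix of rank 13; reducing to Smith normal form yields diagonal entries (1,1,1,1,1,1,1,1,1,1,1,1,1).

From H_k ≅ ker(∂_k) / im(∂_{k+1}) we obtain:

  H_2: rank ker ∂_2 − rank ∂_3 = (14 − 13) − 0 = 1, and there is no ∂_3, so H_2 = Z.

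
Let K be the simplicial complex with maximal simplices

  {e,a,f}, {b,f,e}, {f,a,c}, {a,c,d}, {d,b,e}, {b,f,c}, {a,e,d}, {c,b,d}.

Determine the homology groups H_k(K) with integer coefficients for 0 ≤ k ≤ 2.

Order the vertices as a < b < c < d < e < f. Listing each simplex with vertices in this order, K has dimension 2 with simplices:

  0-simplices (6): a, b, c, d, e, f
  1-simplices (12): ac, ad, ae, af, bc, bd, be, bf, cd, cf, de, ef
  2-simplices (8): acd, acf, ade, aef, bcd, bcf, bde, bef

giving chain groups C_0 ≅ Z^6, C_1 ≅ Z^12, C_2 ≅ Z^8.

The boundary map ∂_1: C_1 → C_0 maps an edge to its endpoints' difference, ∂[p,q] = q − p. For instance
  ∂af = f − a.
The 6×12 boundary matrix has rank 5 and Smith normal form diag(1,1,1,1,1).

The boundary map ∂_2: C_2 → C_1 maps a triangle to the signed sum of its edges. For instance
  ∂bef = ef − bf + be,
  ∂bcd = cd − bd + bc.
As a 12×8 matrix over Z this has rank 7, with invariant factors (1,1,1,1,1,1,1).

Now H_k = ker ∂_k / im ∂_{k+1}, so:

  H_0: rank C_0 − rank ∂_1 = 6 − 5 = 1, and the invariant factors of ∂_1 are all 1, so H_0 ≅ Z.
  H_1: rank ker ∂_1 − rank ∂_2 = (12 − 5) − 7 = 0, and the invariant factors of ∂_2 are all 1, so H_1 ≅ 0.
  H_2: rank ker ∂_2 − rank ∂_3 = (8 − 7) − 0 = 1, and there is no ∂_3, so H_2 ≅ Z.

As a check, the Euler characteristic is 6 − 12 + 8 = 2, which agrees with 1 − 0 + 1 = 2.
(K is a triangulation of the 2-sphere S^2.)

H_0 = Z,  H_1 = 0,  H_2 = Z.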